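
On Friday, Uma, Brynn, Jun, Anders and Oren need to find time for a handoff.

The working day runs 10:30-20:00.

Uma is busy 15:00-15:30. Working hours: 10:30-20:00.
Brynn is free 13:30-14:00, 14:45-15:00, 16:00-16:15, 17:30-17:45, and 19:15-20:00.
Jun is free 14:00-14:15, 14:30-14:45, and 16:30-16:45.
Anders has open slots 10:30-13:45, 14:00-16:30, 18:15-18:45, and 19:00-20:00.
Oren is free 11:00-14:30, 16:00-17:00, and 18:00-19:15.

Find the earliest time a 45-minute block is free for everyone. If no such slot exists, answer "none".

none

Uma free within 10:30–20:00: 10:30–15:00, 15:30–20:00.
Uma ∩ Brynn: 13:30–14:00, 14:45–15:00, 16:00–16:15, 17:30–17:45, 19:15–20:00.
Uma ∩ Brynn ∩ Jun: (none).
Uma ∩ Brynn ∩ Jun ∩ Anders: (none).
Uma ∩ Brynn ∩ Jun ∩ Anders ∩ Oren: (none).
Windows ≥ 45 min: (none).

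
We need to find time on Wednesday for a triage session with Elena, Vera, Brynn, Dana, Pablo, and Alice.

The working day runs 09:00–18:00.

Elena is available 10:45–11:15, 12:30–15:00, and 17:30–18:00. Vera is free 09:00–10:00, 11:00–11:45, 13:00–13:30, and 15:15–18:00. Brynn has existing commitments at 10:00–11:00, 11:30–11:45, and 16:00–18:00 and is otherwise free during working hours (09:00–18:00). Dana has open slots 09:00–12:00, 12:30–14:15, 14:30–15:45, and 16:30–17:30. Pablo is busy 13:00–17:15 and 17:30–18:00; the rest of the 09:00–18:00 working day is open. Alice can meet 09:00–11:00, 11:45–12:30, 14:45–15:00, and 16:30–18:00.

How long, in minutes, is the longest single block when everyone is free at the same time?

Brynn free within 09:00–18:00: 09:00–10:00, 11:00–11:30, 11:45–16:00.
Pablo free within 09:00–18:00: 09:00–13:00, 17:15–17:30.
Elena ∩ Vera: 11:00–11:15, 13:00–13:30, 17:30–18:00.
Elena ∩ Vera ∩ Brynn: 11:00–11:15, 13:00–13:30.
Elena ∩ Vera ∩ Brynn ∩ Dana: 11:00–11:15, 13:00–13:30.
Elena ∩ Vera ∩ Brynn ∩ Dana ∩ Pablo: 11:00–11:15.
Elena ∩ Vera ∩ Brynn ∩ Dana ∩ Pablo ∩ Alice: (none).
No common window.

0 minutes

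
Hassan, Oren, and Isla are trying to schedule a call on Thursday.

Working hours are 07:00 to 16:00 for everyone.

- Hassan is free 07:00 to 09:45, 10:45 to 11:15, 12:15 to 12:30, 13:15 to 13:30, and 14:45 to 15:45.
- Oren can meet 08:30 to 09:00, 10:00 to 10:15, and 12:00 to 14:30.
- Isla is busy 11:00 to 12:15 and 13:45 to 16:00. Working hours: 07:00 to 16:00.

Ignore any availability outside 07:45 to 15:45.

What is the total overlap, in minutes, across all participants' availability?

60 minutes

Isla free within 07:00–16:00: 07:00–11:00, 12:15–13:45.
Hassan ∩ Oren: 08:30–09:00, 12:15–12:30, 13:15–13:30.
Hassan ∩ Oren ∩ Isla: 08:30–09:00, 12:15–12:30, 13:15–13:30.
Restricted to 07:45–15:45: 08:30–09:00, 12:15–12:30, 13:15–13:30.
Total common minutes: 30 + 15 + 15 = 60.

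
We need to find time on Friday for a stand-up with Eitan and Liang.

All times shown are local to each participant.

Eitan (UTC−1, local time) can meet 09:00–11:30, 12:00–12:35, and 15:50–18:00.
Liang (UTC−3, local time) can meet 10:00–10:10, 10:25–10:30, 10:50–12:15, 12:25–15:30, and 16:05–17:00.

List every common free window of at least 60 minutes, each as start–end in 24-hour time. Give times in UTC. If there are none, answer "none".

16:50–18:30

Eitan → UTC: 10:00–12:30, 13:00–13:35, 16:50–19:00.
Liang → UTC: 13:00–13:10, 13:25–13:30, 13:50–15:15, 15:25–18:30, 19:05–20:00.
Eitan ∩ Liang: 13:00–13:10, 13:25–13:30, 16:50–18:30.
Windows ≥ 60 min: 16:50–18:30.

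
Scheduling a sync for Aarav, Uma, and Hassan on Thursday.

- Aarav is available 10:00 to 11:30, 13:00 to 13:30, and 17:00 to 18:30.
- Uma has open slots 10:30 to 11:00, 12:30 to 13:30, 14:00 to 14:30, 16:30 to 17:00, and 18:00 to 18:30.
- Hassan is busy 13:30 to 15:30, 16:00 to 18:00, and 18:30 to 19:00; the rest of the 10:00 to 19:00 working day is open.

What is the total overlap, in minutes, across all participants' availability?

90 minutes

Hassan free within 10:00–19:00: 10:00–13:30, 15:30–16:00, 18:00–18:30.
Aarav ∩ Uma: 10:30–11:00, 13:00–13:30, 18:00–18:30.
Aarav ∩ Uma ∩ Hassan: 10:30–11:00, 13:00–13:30, 18:00–18:30.
Total common minutes: 30 + 30 + 30 = 90.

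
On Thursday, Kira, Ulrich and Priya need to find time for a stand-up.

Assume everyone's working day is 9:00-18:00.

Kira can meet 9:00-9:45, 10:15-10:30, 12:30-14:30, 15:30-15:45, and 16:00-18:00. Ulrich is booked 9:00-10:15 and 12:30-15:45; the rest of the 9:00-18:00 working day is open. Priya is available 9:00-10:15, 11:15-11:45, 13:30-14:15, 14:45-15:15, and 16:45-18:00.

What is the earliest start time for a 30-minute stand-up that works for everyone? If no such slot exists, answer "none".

16:45

Ulrich free within 09:00–18:00: 10:15–12:30, 15:45–18:00.
Kira ∩ Ulrich: 10:15–10:30, 16:00–18:00.
Kira ∩ Ulrich ∩ Priya: 16:45–18:00.
Windows ≥ 30 min: 16:45–18:00.
Earliest such window starts at 16:45.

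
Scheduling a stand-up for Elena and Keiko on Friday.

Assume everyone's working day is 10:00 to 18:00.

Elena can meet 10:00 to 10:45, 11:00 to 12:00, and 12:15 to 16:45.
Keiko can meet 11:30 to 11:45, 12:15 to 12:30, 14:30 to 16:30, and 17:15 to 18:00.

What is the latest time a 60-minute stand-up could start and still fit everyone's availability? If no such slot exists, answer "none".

15:30

Elena ∩ Keiko: 11:30–11:45, 12:15–12:30, 14:30–16:30.
Windows ≥ 60 min: 14:30–16:30.
Latest start in the last window 14:30–16:30 is 16:30 − 60 min = 15:30.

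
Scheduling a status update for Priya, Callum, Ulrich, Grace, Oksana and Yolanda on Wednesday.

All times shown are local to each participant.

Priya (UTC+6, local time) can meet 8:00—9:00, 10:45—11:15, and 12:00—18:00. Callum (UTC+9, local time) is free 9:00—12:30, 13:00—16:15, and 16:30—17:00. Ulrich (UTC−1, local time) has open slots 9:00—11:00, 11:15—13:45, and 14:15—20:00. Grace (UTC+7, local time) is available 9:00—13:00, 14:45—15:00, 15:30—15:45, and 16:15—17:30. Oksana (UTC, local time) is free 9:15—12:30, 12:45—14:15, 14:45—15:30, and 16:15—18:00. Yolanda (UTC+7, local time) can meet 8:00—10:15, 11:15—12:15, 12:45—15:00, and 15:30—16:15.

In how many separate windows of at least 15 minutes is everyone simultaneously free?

Priya → UTC: 02:00–03:00, 04:45–05:15, 06:00–12:00.
Callum → UTC: 00:00–03:30, 04:00–07:15, 07:30–08:00.
Ulrich → UTC: 10:00–12:00, 12:15–14:45, 15:15–21:00.
Grace → UTC: 02:00–06:00, 07:45–08:00, 08:30–08:45, 09:15–10:30.
Oksana → UTC: 09:15–12:30, 12:45–14:15, 14:45–15:30, 16:15–18:00.
Yolanda → UTC: 01:00–03:15, 04:15–05:15, 05:45–08:00, 08:30–09:15.
Priya ∩ Callum: 02:00–03:00, 04:45–05:15, 06:00–07:15, 07:30–08:00.
Priya ∩ Callum ∩ Ulrich: (none).
Priya ∩ Callum ∩ Ulrich ∩ Grace: (none).
Priya ∩ Callum ∩ Ulrich ∩ Grace ∩ Oksana: (none).
Priya ∩ Callum ∩ Ulrich ∩ Grace ∩ Oksana ∩ Yolanda: (none).
Windows ≥ 15 min: (none).
That's 0 windows.

0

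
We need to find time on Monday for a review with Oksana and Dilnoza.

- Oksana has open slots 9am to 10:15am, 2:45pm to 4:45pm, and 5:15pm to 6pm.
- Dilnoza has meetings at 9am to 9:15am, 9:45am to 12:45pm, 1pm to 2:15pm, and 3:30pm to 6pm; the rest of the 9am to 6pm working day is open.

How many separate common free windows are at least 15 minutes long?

2

Dilnoza free within 09:00–18:00: 09:15–09:45, 12:45–13:00, 14:15–15:30.
Oksana ∩ Dilnoza: 09:15–09:45, 14:45–15:30.
Windows ≥ 15 min: 09:15–09:45, 14:45–15:30.
That's 2 windows.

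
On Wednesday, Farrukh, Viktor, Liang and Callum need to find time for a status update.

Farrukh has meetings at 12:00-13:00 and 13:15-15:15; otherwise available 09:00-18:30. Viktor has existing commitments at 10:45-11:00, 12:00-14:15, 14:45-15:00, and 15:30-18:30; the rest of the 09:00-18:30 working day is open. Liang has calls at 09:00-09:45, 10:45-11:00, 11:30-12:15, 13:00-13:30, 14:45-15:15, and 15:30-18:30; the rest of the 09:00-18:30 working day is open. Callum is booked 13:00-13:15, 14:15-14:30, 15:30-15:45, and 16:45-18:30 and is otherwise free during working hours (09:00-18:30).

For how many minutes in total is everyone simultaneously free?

Farrukh free within 09:00–18:30: 09:00–12:00, 13:00–13:15, 15:15–18:30.
Viktor free within 09:00–18:30: 09:00–10:45, 11:00–12:00, 14:15–14:45, 15:00–15:30.
Liang free within 09:00–18:30: 09:45–10:45, 11:00–11:30, 12:15–13:00, 13:30–14:45, 15:15–15:30.
Callum free within 09:00–18:30: 09:00–13:00, 13:15–14:15, 14:30–15:30, 15:45–16:45.
Farrukh ∩ Viktor: 09:00–10:45, 11:00–12:00, 15:15–15:30.
Farrukh ∩ Viktor ∩ Liang: 09:45–10:45, 11:00–11:30, 15:15–15:30.
Farrukh ∩ Viktor ∩ Liang ∩ Callum: 09:45–10:45, 11:00–11:30, 15:15–15:30.
Total common minutes: 60 + 30 + 15 = 105.

105 minutes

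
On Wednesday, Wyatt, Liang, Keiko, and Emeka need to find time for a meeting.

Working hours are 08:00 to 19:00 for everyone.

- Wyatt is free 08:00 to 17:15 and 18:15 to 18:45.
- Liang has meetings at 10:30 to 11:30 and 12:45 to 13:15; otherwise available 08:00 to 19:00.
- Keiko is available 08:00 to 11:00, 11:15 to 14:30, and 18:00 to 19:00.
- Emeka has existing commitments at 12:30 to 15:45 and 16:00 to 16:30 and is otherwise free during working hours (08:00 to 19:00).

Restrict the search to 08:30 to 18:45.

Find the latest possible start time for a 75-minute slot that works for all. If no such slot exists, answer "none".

Liang free within 08:00–19:00: 08:00–10:30, 11:30–12:45, 13:15–19:00.
Emeka free within 08:00–19:00: 08:00–12:30, 15:45–16:00, 16:30–19:00.
Wyatt ∩ Liang: 08:00–10:30, 11:30–12:45, 13:15–17:15, 18:15–18:45.
Wyatt ∩ Liang ∩ Keiko: 08:00–10:30, 11:30–12:45, 13:15–14:30, 18:15–18:45.
Wyatt ∩ Liang ∩ Keiko ∩ Emeka: 08:00–10:30, 11:30–12:30, 18:15–18:45.
Restricted to 08:30–18:45: 08:30–10:30, 11:30–12:30, 18:15–18:45.
Windows ≥ 75 min: 08:30–10:30.
Latest start in the last window 08:30–10:30 is 10:30 − 75 min = 09:15.

09:15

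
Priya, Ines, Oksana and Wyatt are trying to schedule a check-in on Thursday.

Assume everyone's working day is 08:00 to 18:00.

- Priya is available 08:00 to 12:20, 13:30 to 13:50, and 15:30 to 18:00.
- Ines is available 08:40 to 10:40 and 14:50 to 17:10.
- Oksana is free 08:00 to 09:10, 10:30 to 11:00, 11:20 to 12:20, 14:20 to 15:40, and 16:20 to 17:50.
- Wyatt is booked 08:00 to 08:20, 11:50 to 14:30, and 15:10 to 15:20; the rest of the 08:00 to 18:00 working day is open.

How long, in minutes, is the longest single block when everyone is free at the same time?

Wyatt free within 08:00–18:00: 08:20–11:50, 14:30–15:10, 15:20–18:00.
Priya ∩ Ines: 08:40–10:40, 15:30–17:10.
Priya ∩ Ines ∩ Oksana: 08:40–09:10, 10:30–10:40, 15:30–15:40, 16:20–17:10.
Priya ∩ Ines ∩ Oksana ∩ Wyatt: 08:40–09:10, 10:30–10:40, 15:30–15:40, 16:20–17:10.
Common window lengths: 30, 10, 10, 50 min; longest is 50.

50 minutes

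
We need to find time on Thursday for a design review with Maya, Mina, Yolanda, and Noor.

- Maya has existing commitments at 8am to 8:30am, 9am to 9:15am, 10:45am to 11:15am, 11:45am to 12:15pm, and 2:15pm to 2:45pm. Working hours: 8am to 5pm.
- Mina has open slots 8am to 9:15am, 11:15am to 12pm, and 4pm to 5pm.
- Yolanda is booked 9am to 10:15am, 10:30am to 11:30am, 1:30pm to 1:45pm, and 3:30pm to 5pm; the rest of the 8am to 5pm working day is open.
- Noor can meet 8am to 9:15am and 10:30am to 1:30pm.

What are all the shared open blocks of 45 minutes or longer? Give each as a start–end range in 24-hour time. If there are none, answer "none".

none

Maya free within 08:00–17:00: 08:30–09:00, 09:15–10:45, 11:15–11:45, 12:15–14:15, 14:45–17:00.
Yolanda free within 08:00–17:00: 08:00–09:00, 10:15–10:30, 11:30–13:30, 13:45–15:30.
Maya ∩ Mina: 08:30–09:00, 11:15–11:45, 16:00–17:00.
Maya ∩ Mina ∩ Yolanda: 08:30–09:00, 11:30–11:45.
Maya ∩ Mina ∩ Yolanda ∩ Noor: 08:30–09:00, 11:30–11:45.
Windows ≥ 45 min: (none).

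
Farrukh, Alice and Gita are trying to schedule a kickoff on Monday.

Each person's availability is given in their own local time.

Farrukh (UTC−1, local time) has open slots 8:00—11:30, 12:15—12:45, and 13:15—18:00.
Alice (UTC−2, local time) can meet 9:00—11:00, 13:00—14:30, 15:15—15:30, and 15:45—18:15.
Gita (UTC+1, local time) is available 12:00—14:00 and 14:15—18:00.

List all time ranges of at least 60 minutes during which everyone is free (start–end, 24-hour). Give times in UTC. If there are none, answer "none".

11:00–12:30, 15:00–16:30

Farrukh → UTC: 09:00–12:30, 13:15–13:45, 14:15–19:00.
Alice → UTC: 11:00–13:00, 15:00–16:30, 17:15–17:30, 17:45–20:15.
Gita → UTC: 11:00–13:00, 13:15–17:00.
Farrukh ∩ Alice: 11:00–12:30, 15:00–16:30, 17:15–17:30, 17:45–19:00.
Farrukh ∩ Alice ∩ Gita: 11:00–12:30, 15:00–16:30.
Windows ≥ 60 min: 11:00–12:30, 15:00–16:30.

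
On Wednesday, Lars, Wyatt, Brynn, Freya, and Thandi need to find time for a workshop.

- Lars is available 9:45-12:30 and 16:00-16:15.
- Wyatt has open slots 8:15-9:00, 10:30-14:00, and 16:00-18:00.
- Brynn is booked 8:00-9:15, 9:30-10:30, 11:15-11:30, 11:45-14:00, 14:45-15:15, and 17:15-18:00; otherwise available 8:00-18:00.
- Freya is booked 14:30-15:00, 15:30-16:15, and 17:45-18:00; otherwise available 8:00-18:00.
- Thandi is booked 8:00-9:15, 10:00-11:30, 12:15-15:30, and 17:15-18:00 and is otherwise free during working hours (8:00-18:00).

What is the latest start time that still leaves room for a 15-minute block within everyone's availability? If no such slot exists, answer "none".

11:30

Brynn free within 08:00–18:00: 09:15–09:30, 10:30–11:15, 11:30–11:45, 14:00–14:45, 15:15–17:15.
Freya free within 08:00–18:00: 08:00–14:30, 15:00–15:30, 16:15–17:45.
Thandi free within 08:00–18:00: 09:15–10:00, 11:30–12:15, 15:30–17:15.
Lars ∩ Wyatt: 10:30–12:30, 16:00–16:15.
Lars ∩ Wyatt ∩ Brynn: 10:30–11:15, 11:30–11:45, 16:00–16:15.
Lars ∩ Wyatt ∩ Brynn ∩ Freya: 10:30–11:15, 11:30–11:45.
Lars ∩ Wyatt ∩ Brynn ∩ Freya ∩ Thandi: 11:30–11:45.
Windows ≥ 15 min: 11:30–11:45.
Latest start in the last window 11:30–11:45 is 11:45 − 15 min = 11:30.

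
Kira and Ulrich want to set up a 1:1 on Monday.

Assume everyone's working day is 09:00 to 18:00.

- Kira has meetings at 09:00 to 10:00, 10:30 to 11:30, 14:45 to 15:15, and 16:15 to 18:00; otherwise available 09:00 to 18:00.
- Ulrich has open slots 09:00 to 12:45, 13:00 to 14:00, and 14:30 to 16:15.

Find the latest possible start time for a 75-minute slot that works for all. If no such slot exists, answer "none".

Kira free within 09:00–18:00: 10:00–10:30, 11:30–14:45, 15:15–16:15.
Kira ∩ Ulrich: 10:00–10:30, 11:30–12:45, 13:00–14:00, 14:30–14:45, 15:15–16:15.
Windows ≥ 75 min: 11:30–12:45.
Latest start in the last window 11:30–12:45 is 12:45 − 75 min = 11:30.

11:30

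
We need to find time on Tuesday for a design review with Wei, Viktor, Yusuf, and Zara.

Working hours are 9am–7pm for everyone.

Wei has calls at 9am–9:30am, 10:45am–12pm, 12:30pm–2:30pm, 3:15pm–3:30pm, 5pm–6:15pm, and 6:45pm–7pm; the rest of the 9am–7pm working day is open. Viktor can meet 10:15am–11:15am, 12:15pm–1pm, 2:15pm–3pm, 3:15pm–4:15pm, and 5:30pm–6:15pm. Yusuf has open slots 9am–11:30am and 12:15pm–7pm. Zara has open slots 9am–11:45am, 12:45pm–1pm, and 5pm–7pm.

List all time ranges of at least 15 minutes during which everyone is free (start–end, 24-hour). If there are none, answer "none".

10:15–10:45

Wei free within 09:00–19:00: 09:30–10:45, 12:00–12:30, 14:30–15:15, 15:30–17:00, 18:15–18:45.
Wei ∩ Viktor: 10:15–10:45, 12:15–12:30, 14:30–15:00, 15:30–16:15.
Wei ∩ Viktor ∩ Yusuf: 10:15–10:45, 12:15–12:30, 14:30–15:00, 15:30–16:15.
Wei ∩ Viktor ∩ Yusuf ∩ Zara: 10:15–10:45.
Windows ≥ 15 min: 10:15–10:45.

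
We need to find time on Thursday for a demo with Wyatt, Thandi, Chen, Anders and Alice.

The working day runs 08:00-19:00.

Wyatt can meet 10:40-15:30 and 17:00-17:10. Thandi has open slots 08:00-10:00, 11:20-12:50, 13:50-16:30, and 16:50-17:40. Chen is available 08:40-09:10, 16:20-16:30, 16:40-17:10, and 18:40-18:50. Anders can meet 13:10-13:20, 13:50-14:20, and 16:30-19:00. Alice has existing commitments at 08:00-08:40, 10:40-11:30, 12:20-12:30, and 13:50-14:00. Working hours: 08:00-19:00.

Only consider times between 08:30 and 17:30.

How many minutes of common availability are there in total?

Alice free within 08:00–19:00: 08:40–10:40, 11:30–12:20, 12:30–13:50, 14:00–19:00.
Wyatt ∩ Thandi: 11:20–12:50, 13:50–15:30, 17:00–17:10.
Wyatt ∩ Thandi ∩ Chen: 17:00–17:10.
Wyatt ∩ Thandi ∩ Chen ∩ Anders: 17:00–17:10.
Wyatt ∩ Thandi ∩ Chen ∩ Anders ∩ Alice: 17:00–17:10.
Restricted to 08:30–17:30: 17:00–17:10.
Total common minutes: 10.

10 minutes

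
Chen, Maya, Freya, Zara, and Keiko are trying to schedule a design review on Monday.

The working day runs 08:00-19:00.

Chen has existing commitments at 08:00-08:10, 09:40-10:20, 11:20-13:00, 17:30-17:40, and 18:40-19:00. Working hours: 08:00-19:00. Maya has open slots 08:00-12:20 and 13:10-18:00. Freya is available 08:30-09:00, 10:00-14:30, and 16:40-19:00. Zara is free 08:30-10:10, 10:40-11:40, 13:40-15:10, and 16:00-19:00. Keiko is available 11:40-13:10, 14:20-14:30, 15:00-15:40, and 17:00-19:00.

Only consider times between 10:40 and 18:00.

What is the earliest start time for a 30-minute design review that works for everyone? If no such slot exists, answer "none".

Chen free within 08:00–19:00: 08:10–09:40, 10:20–11:20, 13:00–17:30, 17:40–18:40.
Chen ∩ Maya: 08:10–09:40, 10:20–11:20, 13:10–17:30, 17:40–18:00.
Chen ∩ Maya ∩ Freya: 08:30–09:00, 10:20–11:20, 13:10–14:30, 16:40–17:30, 17:40–18:00.
Chen ∩ Maya ∩ Freya ∩ Zara: 08:30–09:00, 10:40–11:20, 13:40–14:30, 16:40–17:30, 17:40–18:00.
Chen ∩ Maya ∩ Freya ∩ Zara ∩ Keiko: 14:20–14:30, 17:00–17:30, 17:40–18:00.
Restricted to 10:40–18:00: 14:20–14:30, 17:00–17:30, 17:40–18:00.
Windows ≥ 30 min: 17:00–17:30.
Earliest such window starts at 17:00.

17:00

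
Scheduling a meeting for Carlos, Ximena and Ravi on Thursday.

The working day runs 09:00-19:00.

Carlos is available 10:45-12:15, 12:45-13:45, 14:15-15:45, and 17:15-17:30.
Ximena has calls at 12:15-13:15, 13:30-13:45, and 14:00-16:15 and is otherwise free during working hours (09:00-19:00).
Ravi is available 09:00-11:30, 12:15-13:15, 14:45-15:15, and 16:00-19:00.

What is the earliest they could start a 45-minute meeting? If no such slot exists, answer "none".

10:45

Ximena free within 09:00–19:00: 09:00–12:15, 13:15–13:30, 13:45–14:00, 16:15–19:00.
Carlos ∩ Ximena: 10:45–12:15, 13:15–13:30, 17:15–17:30.
Carlos ∩ Ximena ∩ Ravi: 10:45–11:30, 17:15–17:30.
Windows ≥ 45 min: 10:45–11:30.
Earliest such window starts at 10:45.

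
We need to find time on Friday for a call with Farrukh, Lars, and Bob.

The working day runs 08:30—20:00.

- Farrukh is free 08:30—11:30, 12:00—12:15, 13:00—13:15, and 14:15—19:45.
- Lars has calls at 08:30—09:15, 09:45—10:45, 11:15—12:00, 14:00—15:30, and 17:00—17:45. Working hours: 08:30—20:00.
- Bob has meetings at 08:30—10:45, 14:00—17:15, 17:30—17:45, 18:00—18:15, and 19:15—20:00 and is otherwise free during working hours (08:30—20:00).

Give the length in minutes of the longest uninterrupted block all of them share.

60 minutes

Lars free within 08:30–20:00: 09:15–09:45, 10:45–11:15, 12:00–14:00, 15:30–17:00, 17:45–20:00.
Bob free within 08:30–20:00: 10:45–14:00, 17:15–17:30, 17:45–18:00, 18:15–19:15.
Farrukh ∩ Lars: 09:15–09:45, 10:45–11:15, 12:00–12:15, 13:00–13:15, 15:30–17:00, 17:45–19:45.
Farrukh ∩ Lars ∩ Bob: 10:45–11:15, 12:00–12:15, 13:00–13:15, 17:45–18:00, 18:15–19:15.
Common window lengths: 30, 15, 15, 15, 60 min; longest is 60.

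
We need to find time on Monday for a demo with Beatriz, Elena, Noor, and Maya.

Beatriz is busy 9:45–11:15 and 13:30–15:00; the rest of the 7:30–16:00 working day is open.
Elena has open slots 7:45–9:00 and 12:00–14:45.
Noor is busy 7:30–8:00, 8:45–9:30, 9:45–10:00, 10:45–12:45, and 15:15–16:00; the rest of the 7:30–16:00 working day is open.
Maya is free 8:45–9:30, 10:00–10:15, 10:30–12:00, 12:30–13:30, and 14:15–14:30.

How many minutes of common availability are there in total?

45 minutes

Beatriz free within 07:30–16:00: 07:30–09:45, 11:15–13:30, 15:00–16:00.
Noor free within 07:30–16:00: 08:00–08:45, 09:30–09:45, 10:00–10:45, 12:45–15:15.
Beatriz ∩ Elena: 07:45–09:00, 12:00–13:30.
Beatriz ∩ Elena ∩ Noor: 08:00–08:45, 12:45–13:30.
Beatriz ∩ Elena ∩ Noor ∩ Maya: 12:45–13:30.
Total common minutes: 45.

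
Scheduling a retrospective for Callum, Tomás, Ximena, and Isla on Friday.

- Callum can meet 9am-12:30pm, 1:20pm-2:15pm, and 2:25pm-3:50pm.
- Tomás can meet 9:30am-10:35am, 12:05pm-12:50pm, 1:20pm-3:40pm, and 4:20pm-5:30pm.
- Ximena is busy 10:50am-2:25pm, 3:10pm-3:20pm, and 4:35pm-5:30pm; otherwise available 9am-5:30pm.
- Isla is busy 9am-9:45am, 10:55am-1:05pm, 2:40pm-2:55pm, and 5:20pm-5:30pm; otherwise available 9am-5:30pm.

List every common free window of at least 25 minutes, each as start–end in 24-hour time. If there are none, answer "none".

09:45–10:35

Ximena free within 09:00–17:30: 09:00–10:50, 14:25–15:10, 15:20–16:35.
Isla free within 09:00–17:30: 09:45–10:55, 13:05–14:40, 14:55–17:20.
Callum ∩ Tomás: 09:30–10:35, 12:05–12:30, 13:20–14:15, 14:25–15:40.
Callum ∩ Tomás ∩ Ximena: 09:30–10:35, 14:25–15:10, 15:20–15:40.
Callum ∩ Tomás ∩ Ximena ∩ Isla: 09:45–10:35, 14:25–14:40, 14:55–15:10, 15:20–15:40.
Windows ≥ 25 min: 09:45–10:35.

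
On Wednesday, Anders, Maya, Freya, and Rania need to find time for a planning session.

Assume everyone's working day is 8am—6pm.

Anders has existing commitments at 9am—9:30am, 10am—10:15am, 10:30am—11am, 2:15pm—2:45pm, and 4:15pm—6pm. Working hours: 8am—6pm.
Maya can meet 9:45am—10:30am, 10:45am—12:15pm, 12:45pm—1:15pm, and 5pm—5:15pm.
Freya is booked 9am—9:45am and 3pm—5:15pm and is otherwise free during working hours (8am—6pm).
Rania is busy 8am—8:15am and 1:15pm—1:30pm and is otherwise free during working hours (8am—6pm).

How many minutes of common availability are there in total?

Anders free within 08:00–18:00: 08:00–09:00, 09:30–10:00, 10:15–10:30, 11:00–14:15, 14:45–16:15.
Freya free within 08:00–18:00: 08:00–09:00, 09:45–15:00, 17:15–18:00.
Rania free within 08:00–18:00: 08:15–13:15, 13:30–18:00.
Anders ∩ Maya: 09:45–10:00, 10:15–10:30, 11:00–12:15, 12:45–13:15.
Anders ∩ Maya ∩ Freya: 09:45–10:00, 10:15–10:30, 11:00–12:15, 12:45–13:15.
Anders ∩ Maya ∩ Freya ∩ Rania: 09:45–10:00, 10:15–10:30, 11:00–12:15, 12:45–13:15.
Total common minutes: 15 + 15 + 75 + 30 = 135.

135 minutes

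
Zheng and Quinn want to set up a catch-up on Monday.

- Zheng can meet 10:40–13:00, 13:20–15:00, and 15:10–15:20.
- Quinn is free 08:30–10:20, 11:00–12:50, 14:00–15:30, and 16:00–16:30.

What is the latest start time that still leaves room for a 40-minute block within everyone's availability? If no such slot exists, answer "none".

14:20

Zheng ∩ Quinn: 11:00–12:50, 14:00–15:00, 15:10–15:20.
Windows ≥ 40 min: 11:00–12:50, 14:00–15:00.
Latest start in the last window 14:00–15:00 is 15:00 − 40 min = 14:20.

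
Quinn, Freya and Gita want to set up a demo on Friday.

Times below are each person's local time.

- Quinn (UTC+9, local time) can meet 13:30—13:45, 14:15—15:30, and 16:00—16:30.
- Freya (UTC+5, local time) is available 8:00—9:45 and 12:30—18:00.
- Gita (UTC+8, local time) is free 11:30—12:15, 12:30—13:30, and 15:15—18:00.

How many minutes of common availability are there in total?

15 minutes

Quinn → UTC: 04:30–04:45, 05:15–06:30, 07:00–07:30.
Freya → UTC: 03:00–04:45, 07:30–13:00.
Gita → UTC: 03:30–04:15, 04:30–05:30, 07:15–10:00.
Quinn ∩ Freya: 04:30–04:45.
Quinn ∩ Freya ∩ Gita: 04:30–04:45.
Total common minutes: 15.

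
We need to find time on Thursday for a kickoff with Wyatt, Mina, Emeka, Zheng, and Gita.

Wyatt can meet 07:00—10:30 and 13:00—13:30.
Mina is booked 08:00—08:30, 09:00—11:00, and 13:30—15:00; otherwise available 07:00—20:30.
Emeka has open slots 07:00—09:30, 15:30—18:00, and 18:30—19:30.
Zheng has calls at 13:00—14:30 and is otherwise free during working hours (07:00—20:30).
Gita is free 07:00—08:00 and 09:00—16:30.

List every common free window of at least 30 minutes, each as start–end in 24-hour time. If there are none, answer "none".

07:00–08:00

Mina free within 07:00–20:30: 07:00–08:00, 08:30–09:00, 11:00–13:30, 15:00–20:30.
Zheng free within 07:00–20:30: 07:00–13:00, 14:30–20:30.
Wyatt ∩ Mina: 07:00–08:00, 08:30–09:00, 13:00–13:30.
Wyatt ∩ Mina ∩ Emeka: 07:00–08:00, 08:30–09:00.
Wyatt ∩ Mina ∩ Emeka ∩ Zheng: 07:00–08:00, 08:30–09:00.
Wyatt ∩ Mina ∩ Emeka ∩ Zheng ∩ Gita: 07:00–08:00.
Windows ≥ 30 min: 07:00–08:00.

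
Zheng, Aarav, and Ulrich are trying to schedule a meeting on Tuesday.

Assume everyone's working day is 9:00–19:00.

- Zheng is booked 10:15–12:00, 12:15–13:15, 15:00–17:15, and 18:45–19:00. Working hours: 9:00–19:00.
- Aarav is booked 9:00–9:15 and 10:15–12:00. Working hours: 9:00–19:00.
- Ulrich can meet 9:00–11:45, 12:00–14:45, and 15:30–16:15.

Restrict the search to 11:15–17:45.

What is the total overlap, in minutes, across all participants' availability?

Zheng free within 09:00–19:00: 09:00–10:15, 12:00–12:15, 13:15–15:00, 17:15–18:45.
Aarav free within 09:00–19:00: 09:15–10:15, 12:00–19:00.
Zheng ∩ Aarav: 09:15–10:15, 12:00–12:15, 13:15–15:00, 17:15–18:45.
Zheng ∩ Aarav ∩ Ulrich: 09:15–10:15, 12:00–12:15, 13:15–14:45.
Restricted to 11:15–17:45: 12:00–12:15, 13:15–14:45.
Total common minutes: 15 + 90 = 105.

105 minutes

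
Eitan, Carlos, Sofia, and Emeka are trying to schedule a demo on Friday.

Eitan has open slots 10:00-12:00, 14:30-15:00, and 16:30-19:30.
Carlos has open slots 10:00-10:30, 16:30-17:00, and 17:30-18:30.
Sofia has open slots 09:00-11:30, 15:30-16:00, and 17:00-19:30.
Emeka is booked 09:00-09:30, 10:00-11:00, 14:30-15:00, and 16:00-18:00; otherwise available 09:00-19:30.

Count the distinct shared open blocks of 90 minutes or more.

0

Emeka free within 09:00–19:30: 09:30–10:00, 11:00–14:30, 15:00–16:00, 18:00–19:30.
Eitan ∩ Carlos: 10:00–10:30, 16:30–17:00, 17:30–18:30.
Eitan ∩ Carlos ∩ Sofia: 10:00–10:30, 17:30–18:30.
Eitan ∩ Carlos ∩ Sofia ∩ Emeka: 18:00–18:30.
Windows ≥ 90 min: (none).
That's 0 windows.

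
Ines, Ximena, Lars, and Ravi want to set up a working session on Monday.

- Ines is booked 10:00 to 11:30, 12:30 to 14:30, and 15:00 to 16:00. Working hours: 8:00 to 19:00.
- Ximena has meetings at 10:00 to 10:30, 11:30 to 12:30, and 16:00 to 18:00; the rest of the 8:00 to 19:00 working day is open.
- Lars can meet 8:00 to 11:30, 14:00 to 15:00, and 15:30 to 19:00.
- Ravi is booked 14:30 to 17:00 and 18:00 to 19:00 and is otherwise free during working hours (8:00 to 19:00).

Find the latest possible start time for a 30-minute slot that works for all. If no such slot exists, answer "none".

Ines free within 08:00–19:00: 08:00–10:00, 11:30–12:30, 14:30–15:00, 16:00–19:00.
Ximena free within 08:00–19:00: 08:00–10:00, 10:30–11:30, 12:30–16:00, 18:00–19:00.
Ravi free within 08:00–19:00: 08:00–14:30, 17:00–18:00.
Ines ∩ Ximena: 08:00–10:00, 14:30–15:00, 18:00–19:00.
Ines ∩ Ximena ∩ Lars: 08:00–10:00, 14:30–15:00, 18:00–19:00.
Ines ∩ Ximena ∩ Lars ∩ Ravi: 08:00–10:00.
Windows ≥ 30 min: 08:00–10:00.
Latest start in the last window 08:00–10:00 is 10:00 − 30 min = 09:30.

09:30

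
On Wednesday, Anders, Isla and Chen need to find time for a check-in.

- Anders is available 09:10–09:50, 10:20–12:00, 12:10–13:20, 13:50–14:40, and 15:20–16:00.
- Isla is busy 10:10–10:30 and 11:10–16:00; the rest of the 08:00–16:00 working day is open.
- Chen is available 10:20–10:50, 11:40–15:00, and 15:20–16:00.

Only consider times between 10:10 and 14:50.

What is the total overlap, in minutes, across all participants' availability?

20 minutes

Isla free within 08:00–16:00: 08:00–10:10, 10:30–11:10.
Anders ∩ Isla: 09:10–09:50, 10:30–11:10.
Anders ∩ Isla ∩ Chen: 10:30–10:50.
Restricted to 10:10–14:50: 10:30–10:50.
Total common minutes: 20.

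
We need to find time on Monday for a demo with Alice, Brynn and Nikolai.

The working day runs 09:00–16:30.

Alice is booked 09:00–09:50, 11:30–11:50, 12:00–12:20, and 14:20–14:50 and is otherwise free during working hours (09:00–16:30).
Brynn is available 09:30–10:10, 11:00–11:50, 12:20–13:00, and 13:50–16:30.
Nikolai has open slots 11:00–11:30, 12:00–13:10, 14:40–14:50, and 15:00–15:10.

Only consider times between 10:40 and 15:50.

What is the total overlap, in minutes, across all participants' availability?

Alice free within 09:00–16:30: 09:50–11:30, 11:50–12:00, 12:20–14:20, 14:50–16:30.
Alice ∩ Brynn: 09:50–10:10, 11:00–11:30, 12:20–13:00, 13:50–14:20, 14:50–16:30.
Alice ∩ Brynn ∩ Nikolai: 11:00–11:30, 12:20–13:00, 15:00–15:10.
Restricted to 10:40–15:50: 11:00–11:30, 12:20–13:00, 15:00–15:10.
Total common minutes: 30 + 40 + 10 = 80.

80 minutes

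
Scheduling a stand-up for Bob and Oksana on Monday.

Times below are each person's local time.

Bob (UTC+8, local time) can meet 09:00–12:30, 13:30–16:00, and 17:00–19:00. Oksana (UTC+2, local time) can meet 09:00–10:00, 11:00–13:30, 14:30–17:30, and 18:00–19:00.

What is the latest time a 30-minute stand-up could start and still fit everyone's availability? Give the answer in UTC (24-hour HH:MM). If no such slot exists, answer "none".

10:30

Bob → UTC: 01:00–04:30, 05:30–08:00, 09:00–11:00.
Oksana → UTC: 07:00–08:00, 09:00–11:30, 12:30–15:30, 16:00–17:00.
Bob ∩ Oksana: 07:00–08:00, 09:00–11:00.
Windows ≥ 30 min: 07:00–08:00, 09:00–11:00.
Latest start in the last window 09:00–11:00 is 11:00 − 30 min = 10:30.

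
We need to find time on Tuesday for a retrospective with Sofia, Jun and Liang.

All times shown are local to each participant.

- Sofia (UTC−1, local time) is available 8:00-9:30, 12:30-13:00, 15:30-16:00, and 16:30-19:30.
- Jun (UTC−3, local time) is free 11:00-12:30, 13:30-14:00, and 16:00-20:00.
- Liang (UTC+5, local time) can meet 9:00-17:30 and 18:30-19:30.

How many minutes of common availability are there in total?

Sofia → UTC: 09:00–10:30, 13:30–14:00, 16:30–17:00, 17:30–20:30.
Jun → UTC: 14:00–15:30, 16:30–17:00, 19:00–23:00.
Liang → UTC: 04:00–12:30, 13:30–14:30.
Sofia ∩ Jun: 16:30–17:00, 19:00–20:30.
Sofia ∩ Jun ∩ Liang: (none).
Total common minutes: 0.

0 minutes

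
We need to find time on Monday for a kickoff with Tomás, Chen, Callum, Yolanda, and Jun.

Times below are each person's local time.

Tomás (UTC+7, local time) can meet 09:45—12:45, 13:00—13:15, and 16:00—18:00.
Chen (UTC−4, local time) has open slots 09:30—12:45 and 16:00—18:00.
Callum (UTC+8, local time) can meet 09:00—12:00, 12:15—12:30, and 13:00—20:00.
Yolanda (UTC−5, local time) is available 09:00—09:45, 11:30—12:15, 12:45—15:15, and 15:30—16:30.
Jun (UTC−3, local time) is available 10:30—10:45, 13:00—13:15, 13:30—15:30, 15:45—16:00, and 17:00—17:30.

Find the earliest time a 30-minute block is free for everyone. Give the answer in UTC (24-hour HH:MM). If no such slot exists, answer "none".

none

Tomás → UTC: 02:45–05:45, 06:00–06:15, 09:00–11:00.
Chen → UTC: 13:30–16:45, 20:00–22:00.
Callum → UTC: 01:00–04:00, 04:15–04:30, 05:00–12:00.
Yolanda → UTC: 14:00–14:45, 16:30–17:15, 17:45–20:15, 20:30–21:30.
Jun → UTC: 13:30–13:45, 16:00–16:15, 16:30–18:30, 18:45–19:00, 20:00–20:30.
Tomás ∩ Chen: (none).
Tomás ∩ Chen ∩ Callum: (none).
Tomás ∩ Chen ∩ Callum ∩ Yolanda: (none).
Tomás ∩ Chen ∩ Callum ∩ Yolanda ∩ Jun: (none).
Windows ≥ 30 min: (none).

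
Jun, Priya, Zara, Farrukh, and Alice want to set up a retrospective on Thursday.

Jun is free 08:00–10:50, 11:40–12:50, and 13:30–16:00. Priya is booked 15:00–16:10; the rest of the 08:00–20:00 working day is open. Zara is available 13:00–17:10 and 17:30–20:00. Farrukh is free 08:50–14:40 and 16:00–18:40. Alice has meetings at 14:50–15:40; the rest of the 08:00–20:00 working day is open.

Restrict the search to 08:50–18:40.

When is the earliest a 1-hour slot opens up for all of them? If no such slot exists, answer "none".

Priya free within 08:00–20:00: 08:00–15:00, 16:10–20:00.
Alice free within 08:00–20:00: 08:00–14:50, 15:40–20:00.
Jun ∩ Priya: 08:00–10:50, 11:40–12:50, 13:30–15:00.
Jun ∩ Priya ∩ Zara: 13:30–15:00.
Jun ∩ Priya ∩ Zara ∩ Farrukh: 13:30–14:40.
Jun ∩ Priya ∩ Zara ∩ Farrukh ∩ Alice: 13:30–14:40.
Restricted to 08:50–18:40: 13:30–14:40.
Windows ≥ 60 min: 13:30–14:40.
Earliest such window starts at 13:30.

13:30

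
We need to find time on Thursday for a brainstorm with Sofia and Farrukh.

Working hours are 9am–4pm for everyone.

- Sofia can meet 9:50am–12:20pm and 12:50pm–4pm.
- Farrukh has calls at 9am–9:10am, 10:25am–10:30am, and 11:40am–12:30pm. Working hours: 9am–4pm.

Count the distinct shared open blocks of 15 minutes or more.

Farrukh free within 09:00–16:00: 09:10–10:25, 10:30–11:40, 12:30–16:00.
Sofia ∩ Farrukh: 09:50–10:25, 10:30–11:40, 12:50–16:00.
Windows ≥ 15 min: 09:50–10:25, 10:30–11:40, 12:50–16:00.
That's 3 windows.

3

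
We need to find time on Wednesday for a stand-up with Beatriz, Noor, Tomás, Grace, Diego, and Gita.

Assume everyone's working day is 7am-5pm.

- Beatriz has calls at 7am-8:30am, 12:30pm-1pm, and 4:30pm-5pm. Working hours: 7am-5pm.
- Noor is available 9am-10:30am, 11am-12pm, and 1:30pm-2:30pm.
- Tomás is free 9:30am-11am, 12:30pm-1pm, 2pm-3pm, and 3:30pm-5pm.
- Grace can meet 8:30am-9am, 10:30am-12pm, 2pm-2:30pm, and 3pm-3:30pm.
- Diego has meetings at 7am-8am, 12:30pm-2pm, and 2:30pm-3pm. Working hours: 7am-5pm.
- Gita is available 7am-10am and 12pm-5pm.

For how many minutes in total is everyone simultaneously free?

Beatriz free within 07:00–17:00: 08:30–12:30, 13:00–16:30.
Diego free within 07:00–17:00: 08:00–12:30, 14:00–14:30, 15:00–17:00.
Beatriz ∩ Noor: 09:00–10:30, 11:00–12:00, 13:30–14:30.
Beatriz ∩ Noor ∩ Tomás: 09:30–10:30, 14:00–14:30.
Beatriz ∩ Noor ∩ Tomás ∩ Grace: 14:00–14:30.
Beatriz ∩ Noor ∩ Tomás ∩ Grace ∩ Diego: 14:00–14:30.
Beatriz ∩ Noor ∩ Tomás ∩ Grace ∩ Diego ∩ Gita: 14:00–14:30.
Total common minutes: 30.

30 minutes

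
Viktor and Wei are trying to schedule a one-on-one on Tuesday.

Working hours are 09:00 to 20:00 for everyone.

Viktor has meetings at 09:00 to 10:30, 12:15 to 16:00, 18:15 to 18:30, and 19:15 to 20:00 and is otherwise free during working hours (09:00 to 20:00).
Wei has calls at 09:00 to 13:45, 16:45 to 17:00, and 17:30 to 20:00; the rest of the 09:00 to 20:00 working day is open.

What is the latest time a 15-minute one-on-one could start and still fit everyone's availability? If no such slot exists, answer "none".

17:15

Viktor free within 09:00–20:00: 10:30–12:15, 16:00–18:15, 18:30–19:15.
Wei free within 09:00–20:00: 13:45–16:45, 17:00–17:30.
Viktor ∩ Wei: 16:00–16:45, 17:00–17:30.
Windows ≥ 15 min: 16:00–16:45, 17:00–17:30.
Latest start in the last window 17:00–17:30 is 17:30 − 15 min = 17:15.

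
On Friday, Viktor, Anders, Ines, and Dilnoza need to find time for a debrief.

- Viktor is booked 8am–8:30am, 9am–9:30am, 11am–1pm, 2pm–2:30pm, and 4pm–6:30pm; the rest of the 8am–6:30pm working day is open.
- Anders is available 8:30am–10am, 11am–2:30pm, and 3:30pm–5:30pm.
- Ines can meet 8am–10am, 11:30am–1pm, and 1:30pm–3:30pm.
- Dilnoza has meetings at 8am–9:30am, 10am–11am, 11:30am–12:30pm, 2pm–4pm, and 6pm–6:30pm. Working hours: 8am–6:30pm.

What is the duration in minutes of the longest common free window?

Viktor free within 08:00–18:30: 08:30–09:00, 09:30–11:00, 13:00–14:00, 14:30–16:00.
Dilnoza free within 08:00–18:30: 09:30–10:00, 11:00–11:30, 12:30–14:00, 16:00–18:00.
Viktor ∩ Anders: 08:30–09:00, 09:30–10:00, 13:00–14:00, 15:30–16:00.
Viktor ∩ Anders ∩ Ines: 08:30–09:00, 09:30–10:00, 13:30–14:00.
Viktor ∩ Anders ∩ Ines ∩ Dilnoza: 09:30–10:00, 13:30–14:00.
Common window lengths: 30, 30 min; longest is 30.

30 minutes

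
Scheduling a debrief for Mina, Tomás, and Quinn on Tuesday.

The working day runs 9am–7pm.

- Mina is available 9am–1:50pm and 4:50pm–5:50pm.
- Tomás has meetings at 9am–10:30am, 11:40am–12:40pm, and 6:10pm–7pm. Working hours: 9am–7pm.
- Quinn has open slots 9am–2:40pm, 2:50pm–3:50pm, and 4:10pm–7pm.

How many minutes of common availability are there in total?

200 minutes

Tomás free within 09:00–19:00: 10:30–11:40, 12:40–18:10.
Mina ∩ Tomás: 10:30–11:40, 12:40–13:50, 16:50–17:50.
Mina ∩ Tomás ∩ Quinn: 10:30–11:40, 12:40–13:50, 16:50–17:50.
Total common minutes: 70 + 70 + 60 = 200.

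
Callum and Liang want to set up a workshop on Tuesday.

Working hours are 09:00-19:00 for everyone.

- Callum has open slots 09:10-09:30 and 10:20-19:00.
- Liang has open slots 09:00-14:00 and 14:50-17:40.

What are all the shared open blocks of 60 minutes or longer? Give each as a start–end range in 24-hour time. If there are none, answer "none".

Callum ∩ Liang: 09:10–09:30, 10:20–14:00, 14:50–17:40.
Windows ≥ 60 min: 10:20–14:00, 14:50–17:40.

10:20–14:00, 14:50–17:40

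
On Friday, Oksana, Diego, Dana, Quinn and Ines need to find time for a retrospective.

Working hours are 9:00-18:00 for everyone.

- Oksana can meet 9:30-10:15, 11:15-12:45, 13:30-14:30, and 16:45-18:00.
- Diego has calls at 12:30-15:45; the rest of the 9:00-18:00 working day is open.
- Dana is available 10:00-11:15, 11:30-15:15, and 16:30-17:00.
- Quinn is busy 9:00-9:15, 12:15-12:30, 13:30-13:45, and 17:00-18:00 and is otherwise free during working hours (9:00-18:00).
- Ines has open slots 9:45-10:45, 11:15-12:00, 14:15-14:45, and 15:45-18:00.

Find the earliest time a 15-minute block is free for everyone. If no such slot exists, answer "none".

10:00

Diego free within 09:00–18:00: 09:00–12:30, 15:45–18:00.
Quinn free within 09:00–18:00: 09:15–12:15, 12:30–13:30, 13:45–17:00.
Oksana ∩ Diego: 09:30–10:15, 11:15–12:30, 16:45–18:00.
Oksana ∩ Diego ∩ Dana: 10:00–10:15, 11:30–12:30, 16:45–17:00.
Oksana ∩ Diego ∩ Dana ∩ Quinn: 10:00–10:15, 11:30–12:15, 16:45–17:00.
Oksana ∩ Diego ∩ Dana ∩ Quinn ∩ Ines: 10:00–10:15, 11:30–12:00, 16:45–17:00.
Windows ≥ 15 min: 10:00–10:15, 11:30–12:00, 16:45–17:00.
Earliest such window starts at 10:00.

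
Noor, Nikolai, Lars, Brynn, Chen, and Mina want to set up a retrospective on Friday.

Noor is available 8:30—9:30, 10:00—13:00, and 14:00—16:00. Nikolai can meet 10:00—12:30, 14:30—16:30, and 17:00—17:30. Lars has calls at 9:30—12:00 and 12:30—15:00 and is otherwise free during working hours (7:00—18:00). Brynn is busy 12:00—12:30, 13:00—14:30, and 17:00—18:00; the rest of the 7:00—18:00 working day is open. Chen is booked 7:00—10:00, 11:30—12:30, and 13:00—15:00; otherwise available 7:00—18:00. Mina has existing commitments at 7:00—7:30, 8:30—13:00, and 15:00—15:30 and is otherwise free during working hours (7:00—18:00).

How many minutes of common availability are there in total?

30 minutes

Lars free within 07:00–18:00: 07:00–09:30, 12:00–12:30, 15:00–18:00.
Brynn free within 07:00–18:00: 07:00–12:00, 12:30–13:00, 14:30–17:00.
Chen free within 07:00–18:00: 10:00–11:30, 12:30–13:00, 15:00–18:00.
Mina free within 07:00–18:00: 07:30–08:30, 13:00–15:00, 15:30–18:00.
Noor ∩ Nikolai: 10:00–12:30, 14:30–16:00.
Noor ∩ Nikolai ∩ Lars: 12:00–12:30, 15:00–16:00.
Noor ∩ Nikolai ∩ Lars ∩ Brynn: 15:00–16:00.
Noor ∩ Nikolai ∩ Lars ∩ Brynn ∩ Chen: 15:00–16:00.
Noor ∩ Nikolai ∩ Lars ∩ Brynn ∩ Chen ∩ Mina: 15:30–16:00.
Total common minutes: 30.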